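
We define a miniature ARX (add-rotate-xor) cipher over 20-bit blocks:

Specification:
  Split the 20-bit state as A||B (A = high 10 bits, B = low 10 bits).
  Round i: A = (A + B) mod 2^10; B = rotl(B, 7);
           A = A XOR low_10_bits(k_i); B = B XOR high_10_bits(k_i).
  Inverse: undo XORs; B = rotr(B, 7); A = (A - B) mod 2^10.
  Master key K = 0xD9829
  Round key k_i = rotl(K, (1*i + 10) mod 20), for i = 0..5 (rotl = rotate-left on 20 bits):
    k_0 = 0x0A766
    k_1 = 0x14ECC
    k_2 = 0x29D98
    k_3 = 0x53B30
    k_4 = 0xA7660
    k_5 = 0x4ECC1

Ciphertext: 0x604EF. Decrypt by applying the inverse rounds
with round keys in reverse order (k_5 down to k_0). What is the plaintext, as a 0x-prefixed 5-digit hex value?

s_0 = ciphertext = 0x604EF
s_1 = InvRound(s_0, k_5) = 0xA76A3
s_2 = InvRound(s_1, k_4) = 0xC35F0
s_3 = InvRound(s_2, k_3) = 0x931F1
s_4 = InvRound(s_3, k_2) = 0x48AB2
s_5 = InvRound(s_4, k_1) = 0x3870D
s_6 = InvRound(s_5, k_0) = 0x98526

0x98526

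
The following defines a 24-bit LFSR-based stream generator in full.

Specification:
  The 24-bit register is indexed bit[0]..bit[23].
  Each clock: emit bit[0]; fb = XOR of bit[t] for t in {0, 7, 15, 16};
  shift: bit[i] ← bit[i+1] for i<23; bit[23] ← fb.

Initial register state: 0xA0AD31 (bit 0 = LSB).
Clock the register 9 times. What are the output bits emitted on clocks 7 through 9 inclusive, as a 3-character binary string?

001

reg_0 = 0xA0AD31
clock 1: out=1, reg = 0x505698
clock 2: out=0, reg = 0xA82B4C
clock 3: out=0, reg = 0x5415A6
clock 4: out=0, reg = 0xAA0AD3
clock 5: out=1, reg = 0x550569
clock 6: out=1, reg = 0x2A82B4
clock 7: out=0, reg = 0x15415A
clock 8: out=0, reg = 0x8AA0AD
clock 9: out=1, reg = 0xC55056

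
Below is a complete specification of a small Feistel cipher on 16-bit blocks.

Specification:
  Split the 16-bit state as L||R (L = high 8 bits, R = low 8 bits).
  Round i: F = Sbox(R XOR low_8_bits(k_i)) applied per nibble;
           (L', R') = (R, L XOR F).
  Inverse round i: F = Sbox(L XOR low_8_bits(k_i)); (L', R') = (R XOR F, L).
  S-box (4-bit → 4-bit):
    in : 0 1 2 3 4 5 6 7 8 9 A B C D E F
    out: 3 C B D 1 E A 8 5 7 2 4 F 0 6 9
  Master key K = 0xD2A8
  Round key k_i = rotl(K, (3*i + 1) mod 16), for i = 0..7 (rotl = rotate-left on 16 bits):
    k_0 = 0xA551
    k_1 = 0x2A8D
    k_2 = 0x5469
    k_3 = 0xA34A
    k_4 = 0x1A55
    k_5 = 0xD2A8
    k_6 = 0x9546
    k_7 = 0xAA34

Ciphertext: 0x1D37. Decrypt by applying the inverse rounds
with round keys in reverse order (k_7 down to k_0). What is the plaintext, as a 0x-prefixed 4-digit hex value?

s_0 = ciphertext = 0x1D37
s_1 = InvRound(s_0, k_7) = 0x801D
s_2 = InvRound(s_1, k_6) = 0xE780
s_3 = InvRound(s_2, k_5) = 0x99E7
s_4 = InvRound(s_3, k_4) = 0x1899
s_5 = InvRound(s_4, k_3) = 0x7218
s_6 = InvRound(s_5, k_2) = 0xDC72
s_7 = InvRound(s_6, k_1) = 0x9EDC
s_8 = InvRound(s_7, k_0) = 0x259E

0x259E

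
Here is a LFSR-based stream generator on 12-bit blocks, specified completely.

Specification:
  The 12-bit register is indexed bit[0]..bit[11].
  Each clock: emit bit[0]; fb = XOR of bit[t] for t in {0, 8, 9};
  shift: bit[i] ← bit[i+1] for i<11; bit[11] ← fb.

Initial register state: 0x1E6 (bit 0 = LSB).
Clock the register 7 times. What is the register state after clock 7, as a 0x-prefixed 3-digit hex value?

reg_0 = 0x1E6
clock 1: out=0, reg = 0x8F3
clock 2: out=1, reg = 0xC79
clock 3: out=1, reg = 0xE3C
clock 4: out=0, reg = 0xF1E
clock 5: out=0, reg = 0x78F
clock 6: out=1, reg = 0xBC7
clock 7: out=1, reg = 0xDE3

0xDE3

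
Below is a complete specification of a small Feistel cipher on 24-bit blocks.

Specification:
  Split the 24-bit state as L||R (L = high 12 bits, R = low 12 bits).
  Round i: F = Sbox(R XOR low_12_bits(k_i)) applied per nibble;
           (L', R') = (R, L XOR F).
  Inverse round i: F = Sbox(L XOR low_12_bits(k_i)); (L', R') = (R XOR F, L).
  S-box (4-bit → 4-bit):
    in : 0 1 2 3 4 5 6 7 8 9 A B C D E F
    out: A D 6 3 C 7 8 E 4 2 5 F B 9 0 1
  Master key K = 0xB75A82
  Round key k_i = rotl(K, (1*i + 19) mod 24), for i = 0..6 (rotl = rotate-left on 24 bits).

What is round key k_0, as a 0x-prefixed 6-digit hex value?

K = 0xB75A82
k_0 = rotl(K, (1*0+19) mod 24) = rotl(K, 19) = 0x15BAD4

0x15BAD4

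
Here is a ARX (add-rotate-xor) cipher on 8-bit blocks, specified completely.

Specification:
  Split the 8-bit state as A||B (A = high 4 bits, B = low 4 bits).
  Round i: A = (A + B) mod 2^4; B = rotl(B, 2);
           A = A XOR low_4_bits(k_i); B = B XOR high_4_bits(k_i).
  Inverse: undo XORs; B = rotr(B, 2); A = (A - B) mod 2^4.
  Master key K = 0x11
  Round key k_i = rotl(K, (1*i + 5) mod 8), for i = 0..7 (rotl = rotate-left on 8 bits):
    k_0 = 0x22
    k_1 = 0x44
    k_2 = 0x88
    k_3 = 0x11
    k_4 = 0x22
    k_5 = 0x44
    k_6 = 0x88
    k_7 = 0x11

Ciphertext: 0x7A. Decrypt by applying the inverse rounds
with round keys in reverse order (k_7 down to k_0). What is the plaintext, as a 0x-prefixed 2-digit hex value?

0xDA

s_0 = ciphertext = 0x7A
s_1 = InvRound(s_0, k_7) = 0x8E
s_2 = InvRound(s_1, k_6) = 0x79
s_3 = InvRound(s_2, k_5) = 0xC7
s_4 = InvRound(s_3, k_4) = 0x95
s_5 = InvRound(s_4, k_3) = 0x71
s_6 = InvRound(s_5, k_2) = 0x96
s_7 = InvRound(s_6, k_1) = 0x58
s_8 = InvRound(s_7, k_0) = 0xDA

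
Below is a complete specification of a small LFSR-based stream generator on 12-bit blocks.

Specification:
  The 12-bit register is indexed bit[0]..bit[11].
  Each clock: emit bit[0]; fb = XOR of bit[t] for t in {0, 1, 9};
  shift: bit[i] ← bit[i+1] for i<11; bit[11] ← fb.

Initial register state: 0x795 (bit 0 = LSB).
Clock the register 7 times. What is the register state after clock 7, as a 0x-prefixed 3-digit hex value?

0x78F

reg_0 = 0x795
clock 1: out=1, reg = 0x3CA
clock 2: out=0, reg = 0x1E5
clock 3: out=1, reg = 0x8F2
clock 4: out=0, reg = 0xC79
clock 5: out=1, reg = 0xE3C
clock 6: out=0, reg = 0xF1E
clock 7: out=0, reg = 0x78F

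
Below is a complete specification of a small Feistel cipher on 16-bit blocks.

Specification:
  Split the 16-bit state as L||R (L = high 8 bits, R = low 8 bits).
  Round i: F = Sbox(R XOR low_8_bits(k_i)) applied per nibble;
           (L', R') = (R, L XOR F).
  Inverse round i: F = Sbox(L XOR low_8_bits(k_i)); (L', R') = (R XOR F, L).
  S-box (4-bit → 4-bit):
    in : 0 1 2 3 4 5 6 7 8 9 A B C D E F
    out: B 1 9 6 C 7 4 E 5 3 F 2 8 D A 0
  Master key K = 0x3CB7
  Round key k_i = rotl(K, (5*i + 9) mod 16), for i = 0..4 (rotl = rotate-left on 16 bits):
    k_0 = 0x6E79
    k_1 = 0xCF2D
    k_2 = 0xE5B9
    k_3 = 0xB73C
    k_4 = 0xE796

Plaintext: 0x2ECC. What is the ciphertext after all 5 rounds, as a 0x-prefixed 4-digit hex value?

s_0 = plaintext = 0x2ECC
s_1 = Round(s_0, k_0) = 0xCC09
s_2 = Round(s_1, k_1) = 0x0950
s_3 = Round(s_2, k_2) = 0x50AA
s_4 = Round(s_3, k_3) = 0xAA64
s_5 = Round(s_4, k_4) = 0x64A3

0x64A3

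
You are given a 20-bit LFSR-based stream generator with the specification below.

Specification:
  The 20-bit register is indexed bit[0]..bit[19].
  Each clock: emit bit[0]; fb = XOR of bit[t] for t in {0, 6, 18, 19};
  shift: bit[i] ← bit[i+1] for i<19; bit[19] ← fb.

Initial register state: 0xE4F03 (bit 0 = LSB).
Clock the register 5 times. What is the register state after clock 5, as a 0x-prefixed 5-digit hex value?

0xFF278

reg_0 = 0xE4F03
clock 1: out=1, reg = 0xF2781
clock 2: out=1, reg = 0xF93C0
clock 3: out=0, reg = 0xFC9E0
clock 4: out=0, reg = 0xFE4F0
clock 5: out=0, reg = 0xFF278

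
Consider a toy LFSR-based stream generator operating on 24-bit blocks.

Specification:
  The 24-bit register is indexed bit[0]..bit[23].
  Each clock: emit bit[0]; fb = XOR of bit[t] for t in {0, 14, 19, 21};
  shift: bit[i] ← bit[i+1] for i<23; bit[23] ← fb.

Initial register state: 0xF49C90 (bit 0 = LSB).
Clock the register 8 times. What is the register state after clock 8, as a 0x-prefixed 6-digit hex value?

reg_0 = 0xF49C90
clock 1: out=0, reg = 0xFA4E48
clock 2: out=0, reg = 0xFD2724
clock 3: out=0, reg = 0x7E9392
clock 4: out=0, reg = 0x3F49C9
clock 5: out=1, reg = 0x1FA4E4
clock 6: out=0, reg = 0x8FD272
clock 7: out=0, reg = 0x47E939
clock 8: out=1, reg = 0x23F49C

0x23F49C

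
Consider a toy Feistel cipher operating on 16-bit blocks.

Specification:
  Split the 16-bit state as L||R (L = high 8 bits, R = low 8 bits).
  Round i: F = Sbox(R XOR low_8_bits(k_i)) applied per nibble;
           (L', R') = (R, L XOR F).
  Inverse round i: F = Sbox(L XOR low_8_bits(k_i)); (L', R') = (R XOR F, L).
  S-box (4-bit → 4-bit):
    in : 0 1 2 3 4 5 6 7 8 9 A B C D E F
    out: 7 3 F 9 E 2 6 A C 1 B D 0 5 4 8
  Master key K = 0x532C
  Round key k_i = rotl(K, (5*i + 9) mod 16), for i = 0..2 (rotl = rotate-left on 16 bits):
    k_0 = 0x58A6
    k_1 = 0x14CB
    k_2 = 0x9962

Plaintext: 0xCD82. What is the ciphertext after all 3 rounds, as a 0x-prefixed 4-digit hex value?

s_0 = plaintext = 0xCD82
s_1 = Round(s_0, k_0) = 0x8233
s_2 = Round(s_1, k_1) = 0x330E
s_3 = Round(s_2, k_2) = 0x0E53

0x0E53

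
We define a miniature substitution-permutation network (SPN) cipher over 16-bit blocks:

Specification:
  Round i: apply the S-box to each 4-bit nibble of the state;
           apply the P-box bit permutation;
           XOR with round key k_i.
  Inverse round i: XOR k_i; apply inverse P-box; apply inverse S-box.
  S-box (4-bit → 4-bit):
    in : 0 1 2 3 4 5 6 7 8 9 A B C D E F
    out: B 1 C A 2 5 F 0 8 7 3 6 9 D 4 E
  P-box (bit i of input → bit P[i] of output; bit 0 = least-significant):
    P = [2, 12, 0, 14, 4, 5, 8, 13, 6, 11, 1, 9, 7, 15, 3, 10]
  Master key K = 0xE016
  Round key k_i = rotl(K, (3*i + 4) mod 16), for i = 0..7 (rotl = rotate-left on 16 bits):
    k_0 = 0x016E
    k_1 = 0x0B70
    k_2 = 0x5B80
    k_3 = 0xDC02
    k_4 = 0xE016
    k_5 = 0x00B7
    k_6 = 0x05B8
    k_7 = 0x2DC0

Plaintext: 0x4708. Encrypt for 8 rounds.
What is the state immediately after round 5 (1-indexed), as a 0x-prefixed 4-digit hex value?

s_0 = plaintext = 0x4708
s_1 = Round(s_0, k_0) = 0xE15E
s_2 = Round(s_1, k_1) = 0x0A29
s_3 = Round(s_2, k_2) = 0xE645
s_4 = Round(s_3, k_3) = 0xD66D
s_5 = Round(s_4, k_4) = 0x8FE9
s_6 = Round(s_5, k_5) = 0x1FB0
s_7 = Round(s_6, k_6) = 0x5E1E
s_8 = Round(s_7, k_7) = 0x2D5B

0x8FE9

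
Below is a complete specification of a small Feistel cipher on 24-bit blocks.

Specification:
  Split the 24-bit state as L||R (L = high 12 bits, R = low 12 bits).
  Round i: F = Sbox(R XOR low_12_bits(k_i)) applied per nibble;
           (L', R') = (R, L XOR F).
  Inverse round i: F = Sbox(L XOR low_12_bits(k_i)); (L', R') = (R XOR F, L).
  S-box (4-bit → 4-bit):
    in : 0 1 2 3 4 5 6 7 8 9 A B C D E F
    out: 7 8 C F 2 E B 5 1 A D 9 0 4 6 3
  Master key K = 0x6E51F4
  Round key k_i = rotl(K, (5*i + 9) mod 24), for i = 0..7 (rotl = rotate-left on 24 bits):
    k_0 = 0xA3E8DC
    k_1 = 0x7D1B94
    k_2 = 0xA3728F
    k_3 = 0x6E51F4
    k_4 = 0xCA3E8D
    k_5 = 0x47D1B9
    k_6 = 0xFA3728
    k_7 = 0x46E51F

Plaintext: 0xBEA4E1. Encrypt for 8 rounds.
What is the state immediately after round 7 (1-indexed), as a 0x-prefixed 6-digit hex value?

s_0 = plaintext = 0xBEA4E1
s_1 = Round(s_0, k_0) = 0x4E1B1E
s_2 = Round(s_1, k_1) = 0xB1E3FC
s_3 = Round(s_2, k_2) = 0x3FC341
s_4 = Round(s_3, k_3) = 0x341F62
s_5 = Round(s_4, k_4) = 0xF62B22
s_6 = Round(s_5, k_5) = 0xB222CB
s_7 = Round(s_6, k_6) = 0x2CB54D
s_8 = Round(s_7, k_7) = 0x54D527

0x2CB54D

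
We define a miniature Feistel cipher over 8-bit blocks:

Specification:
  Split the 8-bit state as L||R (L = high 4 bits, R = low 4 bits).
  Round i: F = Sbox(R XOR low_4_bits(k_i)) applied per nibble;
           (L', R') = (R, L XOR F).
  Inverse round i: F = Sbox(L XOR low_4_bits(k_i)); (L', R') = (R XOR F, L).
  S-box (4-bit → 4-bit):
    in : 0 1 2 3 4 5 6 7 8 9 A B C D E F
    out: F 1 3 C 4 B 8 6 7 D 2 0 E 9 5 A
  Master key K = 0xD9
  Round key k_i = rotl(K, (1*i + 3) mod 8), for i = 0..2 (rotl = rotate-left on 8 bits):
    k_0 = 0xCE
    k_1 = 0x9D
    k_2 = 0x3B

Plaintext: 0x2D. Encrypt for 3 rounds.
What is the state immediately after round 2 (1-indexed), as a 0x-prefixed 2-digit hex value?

s_0 = plaintext = 0x2D
s_1 = Round(s_0, k_0) = 0xDE
s_2 = Round(s_1, k_1) = 0xE1
s_3 = Round(s_2, k_2) = 0x1C

0xE1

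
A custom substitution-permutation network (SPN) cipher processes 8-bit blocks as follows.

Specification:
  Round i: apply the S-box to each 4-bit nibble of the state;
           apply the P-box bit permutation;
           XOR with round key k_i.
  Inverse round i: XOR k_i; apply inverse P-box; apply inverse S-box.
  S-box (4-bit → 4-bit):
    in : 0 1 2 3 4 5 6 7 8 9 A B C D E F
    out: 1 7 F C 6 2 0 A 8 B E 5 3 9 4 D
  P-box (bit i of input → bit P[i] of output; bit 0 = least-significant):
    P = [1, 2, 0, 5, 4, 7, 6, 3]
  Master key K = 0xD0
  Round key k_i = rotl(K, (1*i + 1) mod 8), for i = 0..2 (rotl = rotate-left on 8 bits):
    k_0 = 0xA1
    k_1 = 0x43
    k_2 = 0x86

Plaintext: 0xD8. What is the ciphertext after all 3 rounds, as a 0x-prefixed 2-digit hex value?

s_0 = plaintext = 0xD8
s_1 = Round(s_0, k_0) = 0x99
s_2 = Round(s_1, k_1) = 0xFD
s_3 = Round(s_2, k_2) = 0xFC

0xFC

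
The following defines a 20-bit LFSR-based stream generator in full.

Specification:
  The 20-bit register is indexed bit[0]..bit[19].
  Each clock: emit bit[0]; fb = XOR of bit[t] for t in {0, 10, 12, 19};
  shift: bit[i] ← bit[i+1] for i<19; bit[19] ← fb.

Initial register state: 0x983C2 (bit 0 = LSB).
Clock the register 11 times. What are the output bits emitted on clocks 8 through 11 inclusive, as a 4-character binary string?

1110

reg_0 = 0x983C2
clock 1: out=0, reg = 0xCC1E1
clock 2: out=1, reg = 0x660F0
clock 3: out=0, reg = 0x33078
clock 4: out=0, reg = 0x9983C
clock 5: out=0, reg = 0x4CC1E
clock 6: out=0, reg = 0xA660F
clock 7: out=1, reg = 0xD3307
clock 8: out=1, reg = 0xE9983
clock 9: out=1, reg = 0xF4CC1
clock 10: out=1, reg = 0xFA660
clock 11: out=0, reg = 0x7D330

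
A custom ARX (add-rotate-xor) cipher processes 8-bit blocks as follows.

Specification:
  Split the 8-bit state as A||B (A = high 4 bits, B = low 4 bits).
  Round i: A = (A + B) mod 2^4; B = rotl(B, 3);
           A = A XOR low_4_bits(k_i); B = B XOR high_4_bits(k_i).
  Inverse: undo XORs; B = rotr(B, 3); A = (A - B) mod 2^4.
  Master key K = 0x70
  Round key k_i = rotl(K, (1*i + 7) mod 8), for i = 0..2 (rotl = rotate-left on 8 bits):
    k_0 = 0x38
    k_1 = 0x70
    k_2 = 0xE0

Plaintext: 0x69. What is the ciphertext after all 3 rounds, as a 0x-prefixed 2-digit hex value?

s_0 = plaintext = 0x69
s_1 = Round(s_0, k_0) = 0x7F
s_2 = Round(s_1, k_1) = 0x68
s_3 = Round(s_2, k_2) = 0xEA

0xEA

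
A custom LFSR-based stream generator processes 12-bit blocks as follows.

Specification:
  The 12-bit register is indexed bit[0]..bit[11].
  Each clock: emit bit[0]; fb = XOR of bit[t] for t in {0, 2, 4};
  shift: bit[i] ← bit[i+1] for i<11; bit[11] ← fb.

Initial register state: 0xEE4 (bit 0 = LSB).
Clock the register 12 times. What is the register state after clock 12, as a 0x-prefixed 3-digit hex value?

reg_0 = 0xEE4
clock 1: out=0, reg = 0xF72
clock 2: out=0, reg = 0xFB9
clock 3: out=1, reg = 0x7DC
clock 4: out=0, reg = 0x3EE
clock 5: out=0, reg = 0x9F7
clock 6: out=1, reg = 0xCFB
clock 7: out=1, reg = 0x67D
clock 8: out=1, reg = 0xB3E
clock 9: out=0, reg = 0x59F
clock 10: out=1, reg = 0xACF
clock 11: out=1, reg = 0x567
clock 12: out=1, reg = 0x2B3

0x2B3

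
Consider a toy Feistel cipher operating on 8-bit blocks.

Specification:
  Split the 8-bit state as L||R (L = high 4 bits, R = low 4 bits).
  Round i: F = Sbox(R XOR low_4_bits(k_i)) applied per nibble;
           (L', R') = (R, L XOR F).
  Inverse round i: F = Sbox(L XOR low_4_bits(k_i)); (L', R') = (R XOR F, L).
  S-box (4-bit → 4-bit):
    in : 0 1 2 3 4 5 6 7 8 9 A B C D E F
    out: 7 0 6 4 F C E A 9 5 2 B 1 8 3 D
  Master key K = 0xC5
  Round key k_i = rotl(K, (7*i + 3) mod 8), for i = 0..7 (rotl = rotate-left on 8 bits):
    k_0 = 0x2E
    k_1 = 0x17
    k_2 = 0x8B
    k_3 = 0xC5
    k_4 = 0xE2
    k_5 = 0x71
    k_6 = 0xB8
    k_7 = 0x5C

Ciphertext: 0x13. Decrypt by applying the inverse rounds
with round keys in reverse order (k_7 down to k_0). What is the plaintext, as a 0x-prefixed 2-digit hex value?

s_0 = ciphertext = 0x13
s_1 = InvRound(s_0, k_7) = 0xB1
s_2 = InvRound(s_1, k_6) = 0x5B
s_3 = InvRound(s_2, k_5) = 0x45
s_4 = InvRound(s_3, k_4) = 0xB4
s_5 = InvRound(s_4, k_3) = 0x7B
s_6 = InvRound(s_5, k_2) = 0xA7
s_7 = InvRound(s_6, k_1) = 0xFA
s_8 = InvRound(s_7, k_0) = 0xAF

0xAF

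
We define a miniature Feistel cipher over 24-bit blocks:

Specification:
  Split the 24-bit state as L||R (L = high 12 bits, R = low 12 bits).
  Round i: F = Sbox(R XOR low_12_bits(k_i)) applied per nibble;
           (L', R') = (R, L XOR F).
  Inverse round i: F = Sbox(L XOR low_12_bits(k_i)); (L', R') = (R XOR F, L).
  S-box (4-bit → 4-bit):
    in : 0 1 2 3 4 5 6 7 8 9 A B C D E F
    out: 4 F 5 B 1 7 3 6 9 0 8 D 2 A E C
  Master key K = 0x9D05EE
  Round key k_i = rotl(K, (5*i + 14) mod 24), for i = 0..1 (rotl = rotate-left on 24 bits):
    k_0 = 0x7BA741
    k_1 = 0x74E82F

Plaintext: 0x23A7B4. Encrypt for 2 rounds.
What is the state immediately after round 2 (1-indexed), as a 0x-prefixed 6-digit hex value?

s_0 = plaintext = 0x23A7B4
s_1 = Round(s_0, k_0) = 0x7B46FD
s_2 = Round(s_1, k_1) = 0x6FD911

0x6FD911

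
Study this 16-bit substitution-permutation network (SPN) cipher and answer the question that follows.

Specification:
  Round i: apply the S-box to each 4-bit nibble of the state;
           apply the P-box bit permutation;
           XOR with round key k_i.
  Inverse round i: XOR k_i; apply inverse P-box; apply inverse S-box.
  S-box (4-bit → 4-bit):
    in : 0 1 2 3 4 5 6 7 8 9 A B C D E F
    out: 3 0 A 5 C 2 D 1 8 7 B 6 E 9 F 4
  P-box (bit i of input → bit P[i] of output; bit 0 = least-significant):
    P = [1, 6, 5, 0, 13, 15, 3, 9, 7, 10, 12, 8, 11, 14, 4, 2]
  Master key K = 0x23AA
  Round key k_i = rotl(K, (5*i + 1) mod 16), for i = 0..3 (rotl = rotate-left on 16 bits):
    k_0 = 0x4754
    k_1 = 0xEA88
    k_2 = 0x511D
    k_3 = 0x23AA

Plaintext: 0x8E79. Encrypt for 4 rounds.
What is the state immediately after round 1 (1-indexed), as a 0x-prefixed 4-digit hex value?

0x72B2

s_0 = plaintext = 0x8E79
s_1 = Round(s_0, k_0) = 0x72B2
s_2 = Round(s_1, k_1) = 0x67C1
s_3 = Round(s_2, k_2) = 0xDB81
s_4 = Round(s_3, k_3) = 0x3DAE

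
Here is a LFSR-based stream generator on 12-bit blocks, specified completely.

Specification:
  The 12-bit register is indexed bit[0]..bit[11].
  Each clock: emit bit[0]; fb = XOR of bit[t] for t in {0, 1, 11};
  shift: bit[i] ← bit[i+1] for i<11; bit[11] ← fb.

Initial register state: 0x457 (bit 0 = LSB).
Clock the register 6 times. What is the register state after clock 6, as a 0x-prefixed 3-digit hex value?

reg_0 = 0x457
clock 1: out=1, reg = 0x22B
clock 2: out=1, reg = 0x115
clock 3: out=1, reg = 0x88A
clock 4: out=0, reg = 0x445
clock 5: out=1, reg = 0xA22
clock 6: out=0, reg = 0x511

0x511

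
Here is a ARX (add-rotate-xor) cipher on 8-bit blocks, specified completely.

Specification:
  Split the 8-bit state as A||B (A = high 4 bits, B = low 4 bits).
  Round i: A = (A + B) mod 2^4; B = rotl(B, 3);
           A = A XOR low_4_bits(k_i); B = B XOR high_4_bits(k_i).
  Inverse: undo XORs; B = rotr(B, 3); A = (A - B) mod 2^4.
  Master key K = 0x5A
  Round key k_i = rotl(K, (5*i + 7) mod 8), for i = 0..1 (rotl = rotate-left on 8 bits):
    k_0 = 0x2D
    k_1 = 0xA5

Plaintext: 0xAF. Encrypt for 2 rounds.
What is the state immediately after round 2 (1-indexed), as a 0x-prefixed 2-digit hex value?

0x44

s_0 = plaintext = 0xAF
s_1 = Round(s_0, k_0) = 0x4D
s_2 = Round(s_1, k_1) = 0x44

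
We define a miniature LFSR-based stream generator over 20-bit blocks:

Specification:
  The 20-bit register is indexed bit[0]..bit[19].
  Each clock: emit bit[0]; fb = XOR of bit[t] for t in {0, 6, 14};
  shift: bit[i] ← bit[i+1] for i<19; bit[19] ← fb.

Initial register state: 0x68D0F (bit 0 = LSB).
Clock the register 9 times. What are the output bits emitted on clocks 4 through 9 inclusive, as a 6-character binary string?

reg_0 = 0x68D0F
clock 1: out=1, reg = 0xB4687
clock 2: out=1, reg = 0x5A343
clock 3: out=1, reg = 0x2D1A1
clock 4: out=1, reg = 0x168D0
clock 5: out=0, reg = 0x0B468
clock 6: out=0, reg = 0x85A34
clock 7: out=0, reg = 0xC2D1A
clock 8: out=0, reg = 0x6168D
clock 9: out=1, reg = 0xB0B46

100001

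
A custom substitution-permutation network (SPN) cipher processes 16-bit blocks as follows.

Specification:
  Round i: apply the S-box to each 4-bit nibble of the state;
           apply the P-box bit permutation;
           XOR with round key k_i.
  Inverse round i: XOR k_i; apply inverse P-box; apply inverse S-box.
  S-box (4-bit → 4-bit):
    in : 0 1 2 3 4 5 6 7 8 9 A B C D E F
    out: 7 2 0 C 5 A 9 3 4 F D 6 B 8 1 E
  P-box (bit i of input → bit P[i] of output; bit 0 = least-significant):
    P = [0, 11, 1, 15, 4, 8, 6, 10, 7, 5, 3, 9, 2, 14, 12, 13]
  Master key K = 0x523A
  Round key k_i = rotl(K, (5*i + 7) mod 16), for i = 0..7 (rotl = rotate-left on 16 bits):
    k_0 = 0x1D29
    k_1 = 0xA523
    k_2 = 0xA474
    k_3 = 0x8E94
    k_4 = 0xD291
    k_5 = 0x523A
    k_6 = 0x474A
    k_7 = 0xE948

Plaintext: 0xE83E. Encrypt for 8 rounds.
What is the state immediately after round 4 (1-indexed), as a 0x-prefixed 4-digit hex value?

0x3C9B

s_0 = plaintext = 0xE83E
s_1 = Round(s_0, k_0) = 0x1964
s_2 = Round(s_1, k_1) = 0xE398
s_3 = Round(s_2, k_2) = 0xA32A
s_4 = Round(s_3, k_3) = 0x3C9B
s_5 = Round(s_4, k_4) = 0xED63
s_6 = Round(s_5, k_5) = 0xD42C
s_7 = Round(s_6, k_6) = 0xEFC3
s_8 = Round(s_7, k_7) = 0x6E76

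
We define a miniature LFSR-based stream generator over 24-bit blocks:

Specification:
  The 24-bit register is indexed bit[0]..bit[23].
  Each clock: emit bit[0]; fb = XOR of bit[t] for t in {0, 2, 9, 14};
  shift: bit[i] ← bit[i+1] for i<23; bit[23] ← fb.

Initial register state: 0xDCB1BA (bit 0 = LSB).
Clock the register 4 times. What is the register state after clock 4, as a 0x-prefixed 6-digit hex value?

0xEDCB1B

reg_0 = 0xDCB1BA
clock 1: out=0, reg = 0x6E58DD
clock 2: out=1, reg = 0xB72C6E
clock 3: out=0, reg = 0xDB9637
clock 4: out=1, reg = 0xEDCB1B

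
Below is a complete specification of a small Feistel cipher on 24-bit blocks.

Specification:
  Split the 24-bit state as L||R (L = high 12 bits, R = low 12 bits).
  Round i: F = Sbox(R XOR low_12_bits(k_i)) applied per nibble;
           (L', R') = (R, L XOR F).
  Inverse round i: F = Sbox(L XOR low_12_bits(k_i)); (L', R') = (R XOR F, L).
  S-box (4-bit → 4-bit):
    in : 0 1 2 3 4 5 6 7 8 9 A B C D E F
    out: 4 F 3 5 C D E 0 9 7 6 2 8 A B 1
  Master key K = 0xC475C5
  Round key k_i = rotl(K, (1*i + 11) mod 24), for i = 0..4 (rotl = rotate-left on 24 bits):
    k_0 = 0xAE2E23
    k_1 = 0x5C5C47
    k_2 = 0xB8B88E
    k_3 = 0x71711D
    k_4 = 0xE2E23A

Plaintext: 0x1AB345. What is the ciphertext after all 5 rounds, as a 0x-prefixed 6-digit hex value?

s_0 = plaintext = 0x1AB345
s_1 = Round(s_0, k_0) = 0x345B45
s_2 = Round(s_1, k_1) = 0xB45306
s_3 = Round(s_2, k_2) = 0x3069DC
s_4 = Round(s_3, k_3) = 0x9DCA89
s_5 = Round(s_4, k_4) = 0xA890F9

0xA890F9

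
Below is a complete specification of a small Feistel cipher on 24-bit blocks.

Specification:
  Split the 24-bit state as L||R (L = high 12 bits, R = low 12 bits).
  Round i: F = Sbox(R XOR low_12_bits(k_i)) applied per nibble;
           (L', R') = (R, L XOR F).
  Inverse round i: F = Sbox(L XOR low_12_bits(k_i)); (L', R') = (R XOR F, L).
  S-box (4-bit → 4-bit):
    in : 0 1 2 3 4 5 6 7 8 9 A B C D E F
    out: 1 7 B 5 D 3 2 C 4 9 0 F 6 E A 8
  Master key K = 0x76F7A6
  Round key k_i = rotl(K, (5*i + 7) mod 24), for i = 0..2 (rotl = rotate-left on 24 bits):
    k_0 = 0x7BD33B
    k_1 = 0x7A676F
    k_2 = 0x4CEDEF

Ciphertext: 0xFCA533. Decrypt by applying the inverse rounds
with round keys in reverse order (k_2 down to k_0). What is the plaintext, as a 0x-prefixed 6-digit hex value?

s_0 = ciphertext = 0xFCA533
s_1 = InvRound(s_0, k_2) = 0xE80FCA
s_2 = InvRound(s_1, k_1) = 0x662E80
s_3 = InvRound(s_2, k_0) = 0xDB9662

0xDB9662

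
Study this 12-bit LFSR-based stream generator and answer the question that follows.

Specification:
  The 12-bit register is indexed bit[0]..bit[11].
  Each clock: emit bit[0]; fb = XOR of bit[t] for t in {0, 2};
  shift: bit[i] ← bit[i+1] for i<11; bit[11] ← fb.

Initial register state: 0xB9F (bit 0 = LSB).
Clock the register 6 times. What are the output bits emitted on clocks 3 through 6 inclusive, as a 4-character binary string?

1110

reg_0 = 0xB9F
clock 1: out=1, reg = 0x5CF
clock 2: out=1, reg = 0x2E7
clock 3: out=1, reg = 0x173
clock 4: out=1, reg = 0x8B9
clock 5: out=1, reg = 0xC5C
clock 6: out=0, reg = 0xE2E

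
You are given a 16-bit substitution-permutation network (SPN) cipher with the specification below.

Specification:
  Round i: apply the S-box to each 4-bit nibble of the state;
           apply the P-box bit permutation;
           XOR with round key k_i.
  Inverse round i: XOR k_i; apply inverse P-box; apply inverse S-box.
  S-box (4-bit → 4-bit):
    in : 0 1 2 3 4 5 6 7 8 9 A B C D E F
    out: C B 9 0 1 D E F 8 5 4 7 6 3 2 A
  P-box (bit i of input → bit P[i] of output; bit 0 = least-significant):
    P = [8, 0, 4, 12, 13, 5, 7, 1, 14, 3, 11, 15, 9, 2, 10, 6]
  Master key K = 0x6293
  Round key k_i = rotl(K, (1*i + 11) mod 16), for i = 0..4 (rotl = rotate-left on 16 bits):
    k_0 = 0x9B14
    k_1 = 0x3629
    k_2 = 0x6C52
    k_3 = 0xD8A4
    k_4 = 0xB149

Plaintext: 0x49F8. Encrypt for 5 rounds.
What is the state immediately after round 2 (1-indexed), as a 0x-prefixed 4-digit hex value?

s_0 = plaintext = 0x49F8
s_1 = Round(s_0, k_0) = 0xC136
s_2 = Round(s_1, k_1) = 0xE234
s_3 = Round(s_2, k_2) = 0xAD56
s_4 = Round(s_3, k_3) = 0xAC3F
s_5 = Round(s_4, k_4) = 0xAD40

0xE234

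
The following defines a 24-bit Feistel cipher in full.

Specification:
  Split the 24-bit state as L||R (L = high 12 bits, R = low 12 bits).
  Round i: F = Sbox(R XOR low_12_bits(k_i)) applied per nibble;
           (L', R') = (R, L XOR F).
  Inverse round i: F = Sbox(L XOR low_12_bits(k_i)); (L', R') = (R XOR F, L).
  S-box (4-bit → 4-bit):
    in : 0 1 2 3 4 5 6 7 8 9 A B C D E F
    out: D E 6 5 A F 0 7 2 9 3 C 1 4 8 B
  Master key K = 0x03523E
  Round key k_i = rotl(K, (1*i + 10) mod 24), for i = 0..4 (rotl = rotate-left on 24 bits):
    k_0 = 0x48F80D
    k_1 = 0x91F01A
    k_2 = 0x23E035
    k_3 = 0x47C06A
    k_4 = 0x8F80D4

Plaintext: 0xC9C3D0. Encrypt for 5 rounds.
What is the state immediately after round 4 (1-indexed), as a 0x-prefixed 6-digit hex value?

s_0 = plaintext = 0xC9C3D0
s_1 = Round(s_0, k_0) = 0x3D00D8
s_2 = Round(s_1, k_1) = 0x0D8EC6
s_3 = Round(s_2, k_2) = 0xEC686D
s_4 = Round(s_3, k_3) = 0x86DC11
s_5 = Round(s_4, k_4) = 0xC11972

0x86DC11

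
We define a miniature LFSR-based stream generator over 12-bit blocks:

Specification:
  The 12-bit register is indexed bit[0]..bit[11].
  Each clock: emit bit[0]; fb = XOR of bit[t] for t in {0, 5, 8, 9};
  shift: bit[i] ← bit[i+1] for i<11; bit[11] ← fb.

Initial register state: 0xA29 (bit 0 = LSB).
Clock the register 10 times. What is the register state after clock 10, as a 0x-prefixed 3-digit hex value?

reg_0 = 0xA29
clock 1: out=1, reg = 0xD14
clock 2: out=0, reg = 0xE8A
clock 3: out=0, reg = 0xF45
clock 4: out=1, reg = 0xFA2
clock 5: out=0, reg = 0xFD1
clock 6: out=1, reg = 0xFE8
clock 7: out=0, reg = 0xFF4
clock 8: out=0, reg = 0xFFA
clock 9: out=0, reg = 0xFFD
clock 10: out=1, reg = 0x7FE

0x7FE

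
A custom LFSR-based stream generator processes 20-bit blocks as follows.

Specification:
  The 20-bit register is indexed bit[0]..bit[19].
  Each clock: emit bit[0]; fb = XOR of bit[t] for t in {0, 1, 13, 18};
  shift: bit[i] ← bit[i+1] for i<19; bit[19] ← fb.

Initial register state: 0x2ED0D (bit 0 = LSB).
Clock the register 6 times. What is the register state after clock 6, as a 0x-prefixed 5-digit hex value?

0xB0BB4

reg_0 = 0x2ED0D
clock 1: out=1, reg = 0x17686
clock 2: out=0, reg = 0x0BB43
clock 3: out=1, reg = 0x85DA1
clock 4: out=1, reg = 0xC2ED0
clock 5: out=0, reg = 0x61768
clock 6: out=0, reg = 0xB0BB4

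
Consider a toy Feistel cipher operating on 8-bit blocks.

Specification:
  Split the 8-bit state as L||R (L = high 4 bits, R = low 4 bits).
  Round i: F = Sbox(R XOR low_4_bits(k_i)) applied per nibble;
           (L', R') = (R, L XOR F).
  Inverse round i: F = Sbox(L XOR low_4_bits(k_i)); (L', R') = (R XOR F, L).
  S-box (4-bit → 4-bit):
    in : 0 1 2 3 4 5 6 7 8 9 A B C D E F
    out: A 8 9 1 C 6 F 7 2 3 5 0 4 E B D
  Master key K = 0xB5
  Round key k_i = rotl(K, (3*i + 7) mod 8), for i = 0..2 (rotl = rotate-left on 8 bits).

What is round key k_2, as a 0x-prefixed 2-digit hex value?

0xB6

K = 0xB5
k_0 = rotl(K, (3*0+7) mod 8) = rotl(K, 7) = 0xDA
k_1 = rotl(K, (3*1+7) mod 8) = rotl(K, 2) = 0xD6
k_2 = rotl(K, (3*2+7) mod 8) = rotl(K, 5) = 0xB6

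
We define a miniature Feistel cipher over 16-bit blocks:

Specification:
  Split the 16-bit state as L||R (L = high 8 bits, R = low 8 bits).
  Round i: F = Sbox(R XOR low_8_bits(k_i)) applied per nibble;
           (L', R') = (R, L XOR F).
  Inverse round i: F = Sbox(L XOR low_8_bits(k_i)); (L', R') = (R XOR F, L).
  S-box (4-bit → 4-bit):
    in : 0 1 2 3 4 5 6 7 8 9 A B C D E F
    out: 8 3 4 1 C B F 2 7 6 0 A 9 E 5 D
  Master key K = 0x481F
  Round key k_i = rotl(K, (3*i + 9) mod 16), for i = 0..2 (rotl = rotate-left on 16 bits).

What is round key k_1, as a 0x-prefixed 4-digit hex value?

K = 0x481F
k_0 = rotl(K, (3*0+9) mod 16) = rotl(K, 9) = 0x3E90
k_1 = rotl(K, (3*1+9) mod 16) = rotl(K, 12) = 0xF481

0xF481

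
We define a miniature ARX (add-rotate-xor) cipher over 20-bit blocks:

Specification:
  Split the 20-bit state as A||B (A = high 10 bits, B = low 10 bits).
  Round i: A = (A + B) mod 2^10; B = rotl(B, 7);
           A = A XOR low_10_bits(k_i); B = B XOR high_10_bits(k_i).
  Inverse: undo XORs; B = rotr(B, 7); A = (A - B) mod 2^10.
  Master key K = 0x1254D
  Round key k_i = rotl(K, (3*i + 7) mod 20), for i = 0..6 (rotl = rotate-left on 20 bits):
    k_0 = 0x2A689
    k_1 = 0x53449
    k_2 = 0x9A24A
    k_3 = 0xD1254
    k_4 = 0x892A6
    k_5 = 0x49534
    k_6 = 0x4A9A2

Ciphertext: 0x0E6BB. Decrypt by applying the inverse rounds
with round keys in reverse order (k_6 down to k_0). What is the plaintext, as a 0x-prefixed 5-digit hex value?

s_0 = ciphertext = 0x0E6BB
s_1 = InvRound(s_0, k_6) = 0x4308F
s_2 = InvRound(s_1, k_5) = 0xB9553
s_3 = InvRound(s_2, k_4) = 0x217BE
s_4 = InvRound(s_3, k_3) = 0xC03D1
s_5 = InvRound(s_4, k_2) = 0xDFDCB
s_6 = InvRound(s_5, k_1) = 0xC1431
s_7 = InvRound(s_6, k_0) = 0x32CC1

0x32CC1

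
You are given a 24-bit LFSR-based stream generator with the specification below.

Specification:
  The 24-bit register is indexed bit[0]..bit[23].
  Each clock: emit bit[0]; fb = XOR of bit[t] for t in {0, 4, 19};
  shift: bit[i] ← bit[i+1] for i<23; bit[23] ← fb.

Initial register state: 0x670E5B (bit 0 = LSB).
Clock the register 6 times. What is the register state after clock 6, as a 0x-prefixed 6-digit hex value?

reg_0 = 0x670E5B
clock 1: out=1, reg = 0x33872D
clock 2: out=1, reg = 0x99C396
clock 3: out=0, reg = 0x4CE1CB
clock 4: out=1, reg = 0x2670E5
clock 5: out=1, reg = 0x933872
clock 6: out=0, reg = 0xC99C39

0xC99C39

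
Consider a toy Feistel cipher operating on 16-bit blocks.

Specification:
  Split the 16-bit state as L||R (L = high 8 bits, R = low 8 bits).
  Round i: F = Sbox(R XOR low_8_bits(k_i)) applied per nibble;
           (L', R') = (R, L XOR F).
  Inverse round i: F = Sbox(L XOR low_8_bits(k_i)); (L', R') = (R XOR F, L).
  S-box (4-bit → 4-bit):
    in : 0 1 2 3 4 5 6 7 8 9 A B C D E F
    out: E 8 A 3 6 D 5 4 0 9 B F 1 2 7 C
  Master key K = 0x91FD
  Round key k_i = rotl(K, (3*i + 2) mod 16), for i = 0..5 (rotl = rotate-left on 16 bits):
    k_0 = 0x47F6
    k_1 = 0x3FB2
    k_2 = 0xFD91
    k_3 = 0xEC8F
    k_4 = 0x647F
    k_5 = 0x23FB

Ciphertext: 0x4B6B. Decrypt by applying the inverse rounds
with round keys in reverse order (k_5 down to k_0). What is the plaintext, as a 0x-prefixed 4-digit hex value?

s_0 = ciphertext = 0x4B6B
s_1 = InvRound(s_0, k_5) = 0x954B
s_2 = InvRound(s_1, k_4) = 0x3095
s_3 = InvRound(s_2, k_3) = 0x6930
s_4 = InvRound(s_3, k_2) = 0xF069
s_5 = InvRound(s_4, k_1) = 0x03F0
s_6 = InvRound(s_5, k_0) = 0x3D03

0x3D03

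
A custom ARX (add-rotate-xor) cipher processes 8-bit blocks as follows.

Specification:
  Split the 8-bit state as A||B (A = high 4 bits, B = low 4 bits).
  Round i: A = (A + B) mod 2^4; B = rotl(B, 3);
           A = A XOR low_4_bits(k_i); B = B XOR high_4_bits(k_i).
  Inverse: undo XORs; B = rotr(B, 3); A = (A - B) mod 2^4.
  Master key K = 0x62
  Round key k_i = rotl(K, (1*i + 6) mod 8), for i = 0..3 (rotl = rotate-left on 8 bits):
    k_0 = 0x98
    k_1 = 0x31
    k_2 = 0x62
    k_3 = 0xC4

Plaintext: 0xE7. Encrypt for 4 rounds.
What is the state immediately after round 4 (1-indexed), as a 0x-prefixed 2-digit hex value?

s_0 = plaintext = 0xE7
s_1 = Round(s_0, k_0) = 0xD2
s_2 = Round(s_1, k_1) = 0xE2
s_3 = Round(s_2, k_2) = 0x27
s_4 = Round(s_3, k_3) = 0xD7

0xD7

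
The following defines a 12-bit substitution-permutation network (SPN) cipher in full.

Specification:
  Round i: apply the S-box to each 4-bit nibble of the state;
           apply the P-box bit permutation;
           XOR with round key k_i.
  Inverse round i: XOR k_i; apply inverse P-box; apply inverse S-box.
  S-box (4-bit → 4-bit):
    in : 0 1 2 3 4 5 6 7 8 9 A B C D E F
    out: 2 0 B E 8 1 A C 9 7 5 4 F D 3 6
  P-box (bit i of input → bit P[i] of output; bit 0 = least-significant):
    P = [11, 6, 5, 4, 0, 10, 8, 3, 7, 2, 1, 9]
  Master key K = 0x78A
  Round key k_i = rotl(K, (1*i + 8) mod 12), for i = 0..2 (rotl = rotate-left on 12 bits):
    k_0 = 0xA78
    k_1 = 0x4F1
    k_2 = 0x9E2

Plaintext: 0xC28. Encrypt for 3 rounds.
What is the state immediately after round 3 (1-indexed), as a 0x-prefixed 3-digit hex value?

s_0 = plaintext = 0xC28
s_1 = Round(s_0, k_0) = 0x4E7
s_2 = Round(s_1, k_1) = 0x2C0
s_3 = Round(s_2, k_2) = 0xE2F

0xE2F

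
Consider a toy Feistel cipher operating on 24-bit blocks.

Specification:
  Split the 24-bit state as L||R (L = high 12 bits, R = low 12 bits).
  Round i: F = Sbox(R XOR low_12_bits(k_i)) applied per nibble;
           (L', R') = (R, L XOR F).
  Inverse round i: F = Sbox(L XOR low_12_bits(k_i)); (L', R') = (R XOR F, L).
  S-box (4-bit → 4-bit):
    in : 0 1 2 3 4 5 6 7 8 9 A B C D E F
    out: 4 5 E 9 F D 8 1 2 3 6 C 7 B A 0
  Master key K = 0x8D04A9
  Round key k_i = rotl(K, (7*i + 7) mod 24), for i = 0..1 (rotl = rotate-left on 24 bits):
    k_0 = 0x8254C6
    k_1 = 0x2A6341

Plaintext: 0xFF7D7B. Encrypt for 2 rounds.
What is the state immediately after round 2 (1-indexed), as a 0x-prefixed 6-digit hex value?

0xC3CD60

s_0 = plaintext = 0xFF7D7B
s_1 = Round(s_0, k_0) = 0xD7BC3C
s_2 = Round(s_1, k_1) = 0xC3CD60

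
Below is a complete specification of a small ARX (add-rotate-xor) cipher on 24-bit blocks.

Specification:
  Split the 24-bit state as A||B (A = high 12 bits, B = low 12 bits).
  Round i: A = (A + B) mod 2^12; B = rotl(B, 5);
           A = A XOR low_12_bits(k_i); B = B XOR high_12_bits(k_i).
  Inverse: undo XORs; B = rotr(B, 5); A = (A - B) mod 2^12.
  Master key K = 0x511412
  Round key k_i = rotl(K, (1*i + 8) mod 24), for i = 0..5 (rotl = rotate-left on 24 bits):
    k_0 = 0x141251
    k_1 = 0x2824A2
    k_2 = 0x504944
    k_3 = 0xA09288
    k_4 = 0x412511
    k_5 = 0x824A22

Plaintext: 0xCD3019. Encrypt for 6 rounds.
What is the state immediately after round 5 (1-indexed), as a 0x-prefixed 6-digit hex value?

s_0 = plaintext = 0xCD3019
s_1 = Round(s_0, k_0) = 0xEBD261
s_2 = Round(s_1, k_1) = 0x5BCEA6
s_3 = Round(s_2, k_2) = 0xD261D9
s_4 = Round(s_3, k_3) = 0xC7712A
s_5 = Round(s_4, k_4) = 0x8B0150
s_6 = Round(s_5, k_5) = 0x022226

0x8B0150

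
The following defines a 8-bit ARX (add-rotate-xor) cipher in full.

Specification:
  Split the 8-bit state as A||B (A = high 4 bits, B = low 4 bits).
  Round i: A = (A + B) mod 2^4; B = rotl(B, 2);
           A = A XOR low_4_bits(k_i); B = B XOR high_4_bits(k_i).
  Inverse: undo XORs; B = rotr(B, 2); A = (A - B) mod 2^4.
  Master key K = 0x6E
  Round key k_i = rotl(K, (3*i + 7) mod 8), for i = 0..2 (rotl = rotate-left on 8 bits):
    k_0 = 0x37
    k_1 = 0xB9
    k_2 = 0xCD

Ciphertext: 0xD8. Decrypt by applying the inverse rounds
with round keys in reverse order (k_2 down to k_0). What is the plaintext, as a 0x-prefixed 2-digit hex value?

s_0 = ciphertext = 0xD8
s_1 = InvRound(s_0, k_2) = 0xF1
s_2 = InvRound(s_1, k_1) = 0xCA
s_3 = InvRound(s_2, k_0) = 0x56

0x56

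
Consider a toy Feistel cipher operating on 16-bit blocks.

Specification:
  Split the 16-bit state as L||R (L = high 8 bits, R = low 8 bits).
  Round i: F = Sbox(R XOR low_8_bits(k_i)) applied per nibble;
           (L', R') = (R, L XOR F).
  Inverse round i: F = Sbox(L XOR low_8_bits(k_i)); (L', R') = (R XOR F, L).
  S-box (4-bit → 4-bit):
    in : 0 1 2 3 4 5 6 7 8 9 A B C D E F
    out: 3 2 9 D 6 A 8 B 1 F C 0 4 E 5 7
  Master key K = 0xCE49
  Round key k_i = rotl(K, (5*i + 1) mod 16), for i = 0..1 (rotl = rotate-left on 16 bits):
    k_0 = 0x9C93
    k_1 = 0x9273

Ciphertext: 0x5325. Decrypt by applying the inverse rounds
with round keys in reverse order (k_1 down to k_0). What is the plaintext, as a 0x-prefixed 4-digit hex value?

s_0 = ciphertext = 0x5325
s_1 = InvRound(s_0, k_1) = 0xB653
s_2 = InvRound(s_1, k_0) = 0xC9B6

0xC9B6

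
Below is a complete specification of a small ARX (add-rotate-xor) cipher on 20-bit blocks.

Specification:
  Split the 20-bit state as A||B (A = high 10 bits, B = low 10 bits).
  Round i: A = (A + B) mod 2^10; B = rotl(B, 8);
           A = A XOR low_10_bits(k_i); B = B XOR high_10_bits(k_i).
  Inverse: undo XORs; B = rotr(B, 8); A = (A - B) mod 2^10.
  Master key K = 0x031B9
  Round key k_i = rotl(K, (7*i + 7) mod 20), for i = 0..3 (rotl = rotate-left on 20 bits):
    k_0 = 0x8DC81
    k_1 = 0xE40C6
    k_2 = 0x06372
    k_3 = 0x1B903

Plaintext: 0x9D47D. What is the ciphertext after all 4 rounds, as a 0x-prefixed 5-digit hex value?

s_0 = plaintext = 0x9D47D
s_1 = Round(s_0, k_0) = 0x9CF28
s_2 = Round(s_1, k_1) = 0x5775A
s_3 = Round(s_2, k_2) = 0xF16CE
s_4 = Round(s_3, k_3) = 0xE42DD

0xE42DD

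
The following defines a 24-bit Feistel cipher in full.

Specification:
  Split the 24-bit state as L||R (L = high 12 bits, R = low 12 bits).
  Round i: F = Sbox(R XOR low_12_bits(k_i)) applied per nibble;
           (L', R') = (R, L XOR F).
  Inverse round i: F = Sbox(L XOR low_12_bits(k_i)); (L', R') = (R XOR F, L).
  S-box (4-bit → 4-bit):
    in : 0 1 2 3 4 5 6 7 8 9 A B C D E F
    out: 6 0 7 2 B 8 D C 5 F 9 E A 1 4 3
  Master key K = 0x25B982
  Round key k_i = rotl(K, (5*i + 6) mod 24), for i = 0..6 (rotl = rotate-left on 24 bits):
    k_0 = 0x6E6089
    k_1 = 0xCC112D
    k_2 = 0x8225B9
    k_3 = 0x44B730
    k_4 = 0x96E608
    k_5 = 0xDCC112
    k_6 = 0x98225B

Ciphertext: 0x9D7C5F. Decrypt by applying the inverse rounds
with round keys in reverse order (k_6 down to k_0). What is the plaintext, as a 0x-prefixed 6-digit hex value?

s_0 = ciphertext = 0x9D7C5F
s_1 = InvRound(s_0, k_6) = 0x2059D7
s_2 = InvRound(s_1, k_5) = 0xBDB205
s_3 = InvRound(s_2, k_4) = 0x317BDB
s_4 = InvRound(s_3, k_3) = 0x0A7317
s_5 = InvRound(s_4, k_2) = 0xB130A7
s_6 = InvRound(s_5, k_1) = 0x983B13
s_7 = InvRound(s_6, k_0) = 0x47A983

0x47A983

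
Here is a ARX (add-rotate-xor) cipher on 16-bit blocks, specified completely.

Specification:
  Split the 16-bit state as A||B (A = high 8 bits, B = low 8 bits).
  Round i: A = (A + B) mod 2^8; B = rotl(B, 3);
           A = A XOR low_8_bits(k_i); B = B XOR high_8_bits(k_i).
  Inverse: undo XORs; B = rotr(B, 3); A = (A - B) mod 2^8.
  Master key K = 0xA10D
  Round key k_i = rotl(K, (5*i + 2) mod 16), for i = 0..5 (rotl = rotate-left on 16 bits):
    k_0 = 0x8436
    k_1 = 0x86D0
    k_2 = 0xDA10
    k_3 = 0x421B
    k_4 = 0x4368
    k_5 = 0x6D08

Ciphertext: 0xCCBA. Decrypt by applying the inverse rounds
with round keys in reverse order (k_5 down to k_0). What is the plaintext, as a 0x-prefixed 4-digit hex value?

s_0 = ciphertext = 0xCCBA
s_1 = InvRound(s_0, k_5) = 0xCAFA
s_2 = InvRound(s_1, k_4) = 0x6B37
s_3 = InvRound(s_2, k_3) = 0xC2AE
s_4 = InvRound(s_3, k_2) = 0x448E
s_5 = InvRound(s_4, k_1) = 0x9301
s_6 = InvRound(s_5, k_0) = 0xF5B0

0xF5B0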